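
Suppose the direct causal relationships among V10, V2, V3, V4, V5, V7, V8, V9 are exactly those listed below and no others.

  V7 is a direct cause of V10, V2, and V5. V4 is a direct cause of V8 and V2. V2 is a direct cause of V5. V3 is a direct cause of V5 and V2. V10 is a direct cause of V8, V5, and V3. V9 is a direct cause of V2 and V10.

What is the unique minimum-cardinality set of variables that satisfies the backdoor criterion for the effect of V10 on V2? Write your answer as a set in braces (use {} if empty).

Variables eligible for adjustment (non-descendants of V10, excluding V10 and V2): {V4, V7, V9}.
Backdoor paths from V10 to V2:
  P1: V10 <- V7 -> V2
  P2: V10 <- V7 -> V5 <- V3 -> V2
  P3: V10 <- V7 -> V5 <- V2
  P4: V10 <- V9 -> V2
The empty set is not sufficient: P1 (V10 <- V7 -> V2) has no collider blocking it and no conditioned non-collider, so it is open.
Try {V7, V9}:
  P1: blocked at fork node V7 ∈ conditioning set.
  P2: blocked at fork node V7 ∈ conditioning set.
  P3: blocked at fork node V7 ∈ conditioning set.
  P4: blocked at fork node V9 ∈ conditioning set.
{V7, V9} contains no descendant of V10 and blocks every backdoor path.
Every element of {V7, V9} is needed (dropping V7 leaves P1 open; dropping V9 leaves P4 open), so no proper subset is valid.
Among all size-2 subsets of the eligible variables, only {V7, V9} blocks every backdoor path, so it is the unique smallest valid adjustment set.

{V7, V9}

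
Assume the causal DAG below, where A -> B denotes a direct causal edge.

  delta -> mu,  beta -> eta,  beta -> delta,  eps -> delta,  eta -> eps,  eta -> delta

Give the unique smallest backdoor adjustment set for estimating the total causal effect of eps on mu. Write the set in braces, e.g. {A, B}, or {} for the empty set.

Variables eligible for adjustment (non-descendants of eps, excluding eps and mu): {beta, eta}.
Backdoor paths from eps to mu:
  P1: eps <- eta <- beta -> delta -> mu
  P2: eps <- eta -> delta -> mu
The empty set is not sufficient: P1 (eps <- eta <- beta -> delta -> mu) has no collider blocking it and no conditioned non-collider, so it is open.
Try {eta}:
  P1: blocked at chain node eta ∈ conditioning set.
  P2: blocked at fork node eta ∈ conditioning set.
{eta} contains no descendant of eps and blocks every backdoor path.
No other singleton works — e.g. {beta} leaves P2 open — so {eta} is the unique smallest valid adjustment set.

{eta}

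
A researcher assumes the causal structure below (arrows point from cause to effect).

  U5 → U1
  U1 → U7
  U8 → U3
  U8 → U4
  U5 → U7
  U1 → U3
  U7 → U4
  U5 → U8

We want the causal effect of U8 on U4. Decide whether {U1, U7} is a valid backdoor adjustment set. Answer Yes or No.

Yes

Backdoor paths from U8 to U4 (paths whose first edge points into U8):
  P1: U8 <- U5 -> U1 -> U7 -> U4
  P2: U8 <- U5 -> U7 -> U4
Condition 1 (no descendant of U8 in the set): holds — descendants of U8 are {U3, U4}; none are in {U1, U7}.
Condition 2 (every backdoor path blocked by {U1, U7}):
  P1: blocked at chain node U1 ∈ conditioning set.
  P2: blocked at chain node U7 ∈ conditioning set.
{U1, U7} satisfies the backdoor criterion.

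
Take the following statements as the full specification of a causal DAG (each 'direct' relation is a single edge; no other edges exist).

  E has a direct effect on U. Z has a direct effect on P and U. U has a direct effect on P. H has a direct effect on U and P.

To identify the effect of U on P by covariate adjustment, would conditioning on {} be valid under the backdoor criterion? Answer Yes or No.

No

Backdoor paths from U to P (paths whose first edge points into U):
  P1: U <- H -> P
  P2: U <- Z -> P
Condition 1 (no descendant of U in the set): holds — descendants of U are {P}; none are in {}.
Condition 2 (every backdoor path blocked by {}):
  P1: open — no interior node is in the conditioning set.
  P2: open — no interior node is in the conditioning set.
{} does not satisfy the backdoor criterion.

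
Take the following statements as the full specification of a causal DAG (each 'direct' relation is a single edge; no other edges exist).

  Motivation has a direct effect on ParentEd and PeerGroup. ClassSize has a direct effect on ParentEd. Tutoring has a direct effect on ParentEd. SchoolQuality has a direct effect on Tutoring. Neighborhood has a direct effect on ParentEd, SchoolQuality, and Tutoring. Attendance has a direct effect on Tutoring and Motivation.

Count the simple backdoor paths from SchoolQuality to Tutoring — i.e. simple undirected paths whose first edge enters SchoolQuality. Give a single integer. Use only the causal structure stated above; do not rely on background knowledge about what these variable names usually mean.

3

A backdoor path from SchoolQuality to Tutoring is any simple undirected path whose first edge points into SchoolQuality (i.e. leaves SchoolQuality via a parent).
Parents of SchoolQuality: {Neighborhood}.
Enumerating:
  P1: SchoolQuality <- Neighborhood -> Tutoring
  P2: SchoolQuality <- Neighborhood -> ParentEd <- Motivation <- Attendance -> Tutoring
  P3: SchoolQuality <- Neighborhood -> ParentEd <- Tutoring
That exhausts the simple backdoor paths. Count: 3.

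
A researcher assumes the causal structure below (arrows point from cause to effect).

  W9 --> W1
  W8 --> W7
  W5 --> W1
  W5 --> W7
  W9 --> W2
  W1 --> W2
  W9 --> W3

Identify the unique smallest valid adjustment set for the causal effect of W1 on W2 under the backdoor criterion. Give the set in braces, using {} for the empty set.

{W9}

Variables eligible for adjustment (non-descendants of W1, excluding W1 and W2): {W3, W5, W7, W8, W9}.
Backdoor paths from W1 to W2:
  P1: W1 <- W9 -> W2
The empty set is not sufficient: P1 (W1 <- W9 -> W2) has no collider blocking it and no conditioned non-collider, so it is open.
Try {W9}:
  P1: blocked at fork node W9 ∈ conditioning set.
{W9} contains no descendant of W1 and blocks every backdoor path.
No other singleton works — e.g. {W5} leaves P1 open — so {W9} is the unique smallest valid adjustment set.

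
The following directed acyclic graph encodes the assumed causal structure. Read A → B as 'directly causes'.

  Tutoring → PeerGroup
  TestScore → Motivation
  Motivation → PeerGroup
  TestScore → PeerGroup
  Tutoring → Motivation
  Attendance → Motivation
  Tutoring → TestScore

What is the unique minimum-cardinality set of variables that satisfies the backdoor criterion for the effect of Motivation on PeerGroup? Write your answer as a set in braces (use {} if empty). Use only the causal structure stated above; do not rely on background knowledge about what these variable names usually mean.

{TestScore, Tutoring}

Variables eligible for adjustment (non-descendants of Motivation, excluding Motivation and PeerGroup): {Attendance, TestScore, Tutoring}.
Backdoor paths from Motivation to PeerGroup:
  P1: Motivation <- Tutoring -> TestScore -> PeerGroup
  P2: Motivation <- Tutoring -> PeerGroup
  P3: Motivation <- TestScore <- Tutoring -> PeerGroup
  P4: Motivation <- TestScore -> PeerGroup
The empty set is not sufficient: P1 (Motivation <- Tutoring -> TestScore -> PeerGroup) has no collider blocking it and no conditioned non-collider, so it is open.
Try {TestScore, Tutoring}:
  P1: blocked at fork node Tutoring ∈ conditioning set.
  P2: blocked at fork node Tutoring ∈ conditioning set.
  P3: blocked at chain node TestScore ∈ conditioning set.
  P4: blocked at fork node TestScore ∈ conditioning set.
{TestScore, Tutoring} contains no descendant of Motivation and blocks every backdoor path.
Every element of {TestScore, Tutoring} is needed (dropping TestScore leaves P4 open; dropping Tutoring leaves P2 open), so no proper subset is valid.
Among all size-2 subsets of the eligible variables, only {TestScore, Tutoring} blocks every backdoor path, so it is the unique smallest valid adjustment set.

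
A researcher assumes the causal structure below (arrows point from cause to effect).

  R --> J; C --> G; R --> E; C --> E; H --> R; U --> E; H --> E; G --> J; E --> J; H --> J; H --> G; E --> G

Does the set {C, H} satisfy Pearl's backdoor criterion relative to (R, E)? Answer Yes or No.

Backdoor paths from R to E (paths whose first edge points into R):
  P1: R <- H -> E
  P2: R <- H -> G <- C -> E
  P3: R <- H -> G <- E
  P4: R <- H -> G -> J <- E
  P5: R <- H -> J <- E
  P6: R <- H -> J <- G <- C -> E
  P7: R <- H -> J <- G <- E
Condition 1 (no descendant of R in the set): holds — descendants of R are {E, G, J}; none are in {C, H}.
Condition 2 (every backdoor path blocked by {C, H}):
  P1: blocked at fork node H ∈ conditioning set.
  P2: blocked at fork node H ∈ conditioning set.
  P3: blocked at fork node H ∈ conditioning set.
  P4: blocked at fork node H ∈ conditioning set.
  P5: blocked at fork node H ∈ conditioning set.
  P6: blocked at fork node H ∈ conditioning set.
  P7: blocked at fork node H ∈ conditioning set.
{C, H} satisfies the backdoor criterion.

Yes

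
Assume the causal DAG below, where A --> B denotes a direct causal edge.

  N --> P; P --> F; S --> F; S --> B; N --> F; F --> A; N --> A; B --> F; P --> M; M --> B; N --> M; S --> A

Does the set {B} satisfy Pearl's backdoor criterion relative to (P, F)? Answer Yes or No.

Backdoor paths from P to F (paths whose first edge points into P):
  P1: P <- N -> M -> B <- S -> F
  P2: P <- N -> M -> B <- S -> A <- F
  P3: P <- N -> M -> B -> F
  P4: P <- N -> F
  P5: P <- N -> A <- S -> B -> F
  P6: P <- N -> A <- S -> F
  P7: P <- N -> A <- F
Condition 1 (no descendant of P in the set): FAILS — B is a descendant of P.
Condition 2 (every backdoor path blocked by {B}):
  P1: open — collider(s) B are conditioned on (or have a conditioned descendant) and no non-collider on the path is in the set.
  P2: blocked at collider A (neither it nor any descendant is in the conditioning set).
  P3: blocked at chain node B ∈ conditioning set.
  P4: open — no interior node is in the conditioning set.
  P5: blocked at collider A (neither it nor any descendant is in the conditioning set).
  P6: blocked at collider A (neither it nor any descendant is in the conditioning set).
  P7: blocked at collider A (neither it nor any descendant is in the conditioning set).
{B} does not satisfy the backdoor criterion.

No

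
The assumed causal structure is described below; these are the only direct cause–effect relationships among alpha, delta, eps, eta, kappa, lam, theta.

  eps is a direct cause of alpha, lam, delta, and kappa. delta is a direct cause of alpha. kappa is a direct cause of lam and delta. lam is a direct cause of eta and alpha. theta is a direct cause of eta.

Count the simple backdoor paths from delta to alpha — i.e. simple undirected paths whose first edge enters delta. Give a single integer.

7

A backdoor path from delta to alpha is any simple undirected path whose first edge points into delta (i.e. leaves delta via a parent).
Parents of delta: {eps, kappa}.
Enumerating:
  P1: delta <- eps -> kappa -> lam -> alpha
  P2: delta <- eps -> lam -> alpha
  P3: delta <- eps -> alpha
  P4: delta <- kappa <- eps -> lam -> alpha
  P5: delta <- kappa <- eps -> alpha
  P6: delta <- kappa -> lam <- eps -> alpha
  P7: delta <- kappa -> lam -> alpha
That exhausts the simple backdoor paths. Count: 7.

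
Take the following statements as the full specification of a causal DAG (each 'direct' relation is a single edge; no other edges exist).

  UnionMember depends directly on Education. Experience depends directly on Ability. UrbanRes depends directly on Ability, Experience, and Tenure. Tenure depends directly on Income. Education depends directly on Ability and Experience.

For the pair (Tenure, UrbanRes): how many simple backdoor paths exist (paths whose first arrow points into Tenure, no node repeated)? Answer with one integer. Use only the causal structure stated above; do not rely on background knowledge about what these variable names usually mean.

0

A backdoor path from Tenure to UrbanRes is any simple undirected path whose first edge points into Tenure (i.e. leaves Tenure via a parent).
Parents of Tenure: {Income}.
No simple path from any parent of Tenure reaches UrbanRes without revisiting Tenure, so there are no backdoor paths.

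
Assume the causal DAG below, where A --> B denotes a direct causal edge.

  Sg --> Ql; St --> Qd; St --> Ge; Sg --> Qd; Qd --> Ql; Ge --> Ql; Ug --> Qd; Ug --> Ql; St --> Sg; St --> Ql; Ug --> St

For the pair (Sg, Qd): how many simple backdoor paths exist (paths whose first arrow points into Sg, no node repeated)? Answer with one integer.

A backdoor path from Sg to Qd is any simple undirected path whose first edge points into Sg (i.e. leaves Sg via a parent).
Parents of Sg: {St}.
Enumerating:
  P1: Sg <- St <- Ug -> Qd
  P2: Sg <- St <- Ug -> Ql <- Qd
  P3: Sg <- St -> Ge -> Ql <- Ug -> Qd
  P4: Sg <- St -> Ge -> Ql <- Qd
  P5: Sg <- St -> Qd
  P6: Sg <- St -> Ql <- Ug -> Qd
  P7: Sg <- St -> Ql <- Qd
That exhausts the simple backdoor paths. Count: 7.

7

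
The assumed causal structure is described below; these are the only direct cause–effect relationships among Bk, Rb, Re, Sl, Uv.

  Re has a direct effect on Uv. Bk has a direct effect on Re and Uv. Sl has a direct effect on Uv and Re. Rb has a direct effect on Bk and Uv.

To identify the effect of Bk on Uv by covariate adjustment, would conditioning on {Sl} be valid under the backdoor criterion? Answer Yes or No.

No

Backdoor paths from Bk to Uv (paths whose first edge points into Bk):
  P1: Bk <- Rb -> Uv
Condition 1 (no descendant of Bk in the set): holds — descendants of Bk are {Re, Uv}; none are in {Sl}.
Condition 2 (every backdoor path blocked by {Sl}):
  P1: open — no interior node is in the conditioning set.
{Sl} does not satisfy the backdoor criterion.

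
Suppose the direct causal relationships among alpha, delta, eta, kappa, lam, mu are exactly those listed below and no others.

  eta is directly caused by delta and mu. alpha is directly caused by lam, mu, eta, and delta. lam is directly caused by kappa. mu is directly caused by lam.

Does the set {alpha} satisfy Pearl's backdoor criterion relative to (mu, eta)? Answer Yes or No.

Backdoor paths from mu to eta (paths whose first edge points into mu):
  P1: mu <- lam -> alpha <- delta -> eta
  P2: mu <- lam -> alpha <- eta
Condition 1 (no descendant of mu in the set): FAILS — alpha is a descendant of mu.
Condition 2 (every backdoor path blocked by {alpha}):
  P1: open — collider(s) alpha are conditioned on (or have a conditioned descendant) and no non-collider on the path is in the set.
  P2: open — collider(s) alpha are conditioned on (or have a conditioned descendant) and no non-collider on the path is in the set.
{alpha} does not satisfy the backdoor criterion.

No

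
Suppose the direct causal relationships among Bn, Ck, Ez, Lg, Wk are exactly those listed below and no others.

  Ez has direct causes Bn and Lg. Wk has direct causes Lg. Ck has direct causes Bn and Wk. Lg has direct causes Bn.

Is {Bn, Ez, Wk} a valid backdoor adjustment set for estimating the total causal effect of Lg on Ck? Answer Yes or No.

No

Backdoor paths from Lg to Ck (paths whose first edge points into Lg):
  P1: Lg <- Bn -> Ck
Condition 1 (no descendant of Lg in the set): FAILS — Ez and Wk are descendants of Lg.
Condition 2 (every backdoor path blocked by {Bn, Ez, Wk}):
  P1: blocked at fork node Bn ∈ conditioning set.
{Bn, Ez, Wk} does not satisfy the backdoor criterion.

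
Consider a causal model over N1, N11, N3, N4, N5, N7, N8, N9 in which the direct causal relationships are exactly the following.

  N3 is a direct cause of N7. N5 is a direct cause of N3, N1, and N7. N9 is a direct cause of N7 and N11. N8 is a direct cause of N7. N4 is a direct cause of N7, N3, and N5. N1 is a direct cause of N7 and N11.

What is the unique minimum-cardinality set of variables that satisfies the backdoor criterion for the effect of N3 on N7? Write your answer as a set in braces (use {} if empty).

{N4, N5}

Variables eligible for adjustment (non-descendants of N3, excluding N3 and N7): {N1, N11, N4, N5, N8, N9}.
Backdoor paths from N3 to N7:
  P1: N3 <- N4 -> N5 -> N1 -> N7
  P2: N3 <- N4 -> N5 -> N1 -> N11 <- N9 -> N7
  P3: N3 <- N4 -> N5 -> N7
  P4: N3 <- N4 -> N7
  P5: N3 <- N5 <- N4 -> N7
  P6: N3 <- N5 -> N1 -> N7
  P7: N3 <- N5 -> N1 -> N11 <- N9 -> N7
  P8: N3 <- N5 -> N7
The empty set is not sufficient: P1 (N3 <- N4 -> N5 -> N1 -> N7) has no collider blocking it and no conditioned non-collider, so it is open.
Try {N4, N5}:
  P1: blocked at fork node N4 ∈ conditioning set.
  P2: blocked at fork node N4 ∈ conditioning set.
  P3: blocked at fork node N4 ∈ conditioning set.
  P4: blocked at fork node N4 ∈ conditioning set.
  P5: blocked at chain node N5 ∈ conditioning set.
  P6: blocked at fork node N5 ∈ conditioning set.
  P7: blocked at fork node N5 ∈ conditioning set.
  P8: blocked at fork node N5 ∈ conditioning set.
{N4, N5} contains no descendant of N3 and blocks every backdoor path.
Every element of {N4, N5} is needed (dropping N4 leaves P4 open; dropping N5 leaves P6 open), so no proper subset is valid.
Among all size-2 subsets of the eligible variables, only {N4, N5} blocks every backdoor path, so it is the unique smallest valid adjustment set.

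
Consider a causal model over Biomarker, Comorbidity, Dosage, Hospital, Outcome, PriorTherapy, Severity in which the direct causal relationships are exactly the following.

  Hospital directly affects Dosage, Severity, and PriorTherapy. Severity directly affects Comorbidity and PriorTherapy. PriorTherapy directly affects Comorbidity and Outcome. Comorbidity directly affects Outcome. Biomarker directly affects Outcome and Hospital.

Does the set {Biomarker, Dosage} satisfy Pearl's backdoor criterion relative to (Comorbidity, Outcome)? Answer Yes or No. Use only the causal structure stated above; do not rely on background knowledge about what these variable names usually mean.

No

Backdoor paths from Comorbidity to Outcome (paths whose first edge points into Comorbidity):
  P1: Comorbidity <- Severity <- Hospital <- Biomarker -> Outcome
  P2: Comorbidity <- Severity <- Hospital -> PriorTherapy -> Outcome
  P3: Comorbidity <- Severity -> PriorTherapy <- Hospital <- Biomarker -> Outcome
  P4: Comorbidity <- Severity -> PriorTherapy -> Outcome
  P5: Comorbidity <- PriorTherapy <- Hospital <- Biomarker -> Outcome
  P6: Comorbidity <- PriorTherapy <- Severity <- Hospital <- Biomarker -> Outcome
  P7: Comorbidity <- PriorTherapy -> Outcome
Condition 1 (no descendant of Comorbidity in the set): holds — descendants of Comorbidity are {Outcome}; none are in {Biomarker, Dosage}.
Condition 2 (every backdoor path blocked by {Biomarker, Dosage}):
  P1: blocked at fork node Biomarker ∈ conditioning set.
  P2: open — no interior node is in the conditioning set.
  P3: blocked at collider PriorTherapy (neither it nor any descendant is in the conditioning set).
  P4: open — no interior node is in the conditioning set.
  P5: blocked at fork node Biomarker ∈ conditioning set.
  P6: blocked at fork node Biomarker ∈ conditioning set.
  P7: open — no interior node is in the conditioning set.
{Biomarker, Dosage} does not satisfy the backdoor criterion.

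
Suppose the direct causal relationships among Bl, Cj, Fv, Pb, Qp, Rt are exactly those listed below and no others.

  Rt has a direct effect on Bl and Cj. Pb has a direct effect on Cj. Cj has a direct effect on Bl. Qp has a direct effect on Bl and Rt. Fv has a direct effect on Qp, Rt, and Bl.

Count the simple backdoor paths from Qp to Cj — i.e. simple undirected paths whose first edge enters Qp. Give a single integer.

A backdoor path from Qp to Cj is any simple undirected path whose first edge points into Qp (i.e. leaves Qp via a parent).
Parents of Qp: {Fv}.
Enumerating:
  P1: Qp <- Fv -> Rt -> Cj
  P2: Qp <- Fv -> Rt -> Bl <- Cj
  P3: Qp <- Fv -> Bl <- Rt -> Cj
  P4: Qp <- Fv -> Bl <- Cj
That exhausts the simple backdoor paths. Count: 4.

4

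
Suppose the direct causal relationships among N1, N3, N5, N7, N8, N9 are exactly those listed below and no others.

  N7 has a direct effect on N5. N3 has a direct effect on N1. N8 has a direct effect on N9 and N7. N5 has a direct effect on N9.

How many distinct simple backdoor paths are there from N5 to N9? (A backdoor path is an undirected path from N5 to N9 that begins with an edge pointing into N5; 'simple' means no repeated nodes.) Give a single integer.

A backdoor path from N5 to N9 is any simple undirected path whose first edge points into N5 (i.e. leaves N5 via a parent).
Parents of N5: {N7}.
Enumerating:
  P1: N5 <- N7 <- N8 -> N9
That exhausts the simple backdoor paths. Count: 1.

1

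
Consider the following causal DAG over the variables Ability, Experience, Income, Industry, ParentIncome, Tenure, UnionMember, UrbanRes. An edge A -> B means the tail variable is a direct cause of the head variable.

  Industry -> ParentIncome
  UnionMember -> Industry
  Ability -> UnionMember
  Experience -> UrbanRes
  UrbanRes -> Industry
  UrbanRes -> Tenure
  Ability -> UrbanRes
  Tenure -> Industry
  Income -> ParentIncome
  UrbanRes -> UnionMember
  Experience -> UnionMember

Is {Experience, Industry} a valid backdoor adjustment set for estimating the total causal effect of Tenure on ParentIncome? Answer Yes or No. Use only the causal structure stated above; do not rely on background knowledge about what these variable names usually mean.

No

Backdoor paths from Tenure to ParentIncome (paths whose first edge points into Tenure):
  P1: Tenure <- UrbanRes <- Experience -> UnionMember -> Industry -> ParentIncome
  P2: Tenure <- UrbanRes <- Ability -> UnionMember -> Industry -> ParentIncome
  P3: Tenure <- UrbanRes -> UnionMember -> Industry -> ParentIncome
  P4: Tenure <- UrbanRes -> Industry -> ParentIncome
Condition 1 (no descendant of Tenure in the set): FAILS — Industry is a descendant of Tenure.
Condition 2 (every backdoor path blocked by {Experience, Industry}):
  P1: blocked at fork node Experience ∈ conditioning set.
  P2: blocked at chain node Industry ∈ conditioning set.
  P3: blocked at chain node Industry ∈ conditioning set.
  P4: blocked at chain node Industry ∈ conditioning set.
{Experience, Industry} does not satisfy the backdoor criterion.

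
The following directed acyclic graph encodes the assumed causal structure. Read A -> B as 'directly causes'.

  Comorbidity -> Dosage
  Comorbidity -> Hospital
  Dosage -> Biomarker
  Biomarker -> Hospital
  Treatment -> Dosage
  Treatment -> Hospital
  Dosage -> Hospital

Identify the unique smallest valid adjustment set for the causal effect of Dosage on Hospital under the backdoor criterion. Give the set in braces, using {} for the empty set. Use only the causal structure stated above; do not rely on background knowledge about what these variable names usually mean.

{Comorbidity, Treatment}

Variables eligible for adjustment (non-descendants of Dosage, excluding Dosage and Hospital): {Comorbidity, Treatment}.
Backdoor paths from Dosage to Hospital:
  P1: Dosage <- Comorbidity -> Hospital
  P2: Dosage <- Treatment -> Hospital
The empty set is not sufficient: P1 (Dosage <- Comorbidity -> Hospital) has no collider blocking it and no conditioned non-collider, so it is open.
Try {Comorbidity, Treatment}:
  P1: blocked at fork node Comorbidity ∈ conditioning set.
  P2: blocked at fork node Treatment ∈ conditioning set.
{Comorbidity, Treatment} contains no descendant of Dosage and blocks every backdoor path.
Every element of {Comorbidity, Treatment} is needed (dropping Comorbidity leaves P1 open; dropping Treatment leaves P2 open), so no proper subset is valid.
Among all size-2 subsets of the eligible variables, only {Comorbidity, Treatment} blocks every backdoor path, so it is the unique smallest valid adjustment set.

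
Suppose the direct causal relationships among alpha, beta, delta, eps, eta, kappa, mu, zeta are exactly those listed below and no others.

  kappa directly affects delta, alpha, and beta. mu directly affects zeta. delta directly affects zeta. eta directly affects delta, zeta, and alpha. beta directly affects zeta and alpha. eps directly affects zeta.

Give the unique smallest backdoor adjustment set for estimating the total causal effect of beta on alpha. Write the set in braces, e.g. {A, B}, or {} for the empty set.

Variables eligible for adjustment (non-descendants of beta, excluding beta and alpha): {delta, eps, eta, kappa, mu}.
Backdoor paths from beta to alpha:
  P1: beta <- kappa -> delta <- eta -> alpha
  P2: beta <- kappa -> delta -> zeta <- eta -> alpha
  P3: beta <- kappa -> alpha
The empty set is not sufficient: P3 (beta <- kappa -> alpha) has no collider blocking it and no conditioned non-collider, so it is open.
Try {kappa}:
  P1: blocked at fork node kappa ∈ conditioning set.
  P2: blocked at fork node kappa ∈ conditioning set.
  P3: blocked at fork node kappa ∈ conditioning set.
{kappa} contains no descendant of beta and blocks every backdoor path.
No other singleton works — e.g. {eps} leaves P3 open — so {kappa} is the unique smallest valid adjustment set.

{kappa}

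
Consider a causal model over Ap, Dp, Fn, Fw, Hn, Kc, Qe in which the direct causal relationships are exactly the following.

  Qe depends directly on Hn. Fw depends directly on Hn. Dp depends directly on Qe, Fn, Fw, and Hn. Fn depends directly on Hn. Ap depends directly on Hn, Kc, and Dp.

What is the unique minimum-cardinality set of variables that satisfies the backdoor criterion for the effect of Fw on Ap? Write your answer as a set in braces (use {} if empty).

Variables eligible for adjustment (non-descendants of Fw, excluding Fw and Ap): {Fn, Hn, Kc, Qe}.
Backdoor paths from Fw to Ap:
  P1: Fw <- Hn -> Fn -> Dp -> Ap
  P2: Fw <- Hn -> Qe -> Dp -> Ap
  P3: Fw <- Hn -> Dp -> Ap
  P4: Fw <- Hn -> Ap
The empty set is not sufficient: P1 (Fw <- Hn -> Fn -> Dp -> Ap) has no collider blocking it and no conditioned non-collider, so it is open.
Try {Hn}:
  P1: blocked at fork node Hn ∈ conditioning set.
  P2: blocked at fork node Hn ∈ conditioning set.
  P3: blocked at fork node Hn ∈ conditioning set.
  P4: blocked at fork node Hn ∈ conditioning set.
{Hn} contains no descendant of Fw and blocks every backdoor path.
No other singleton works — e.g. {Kc} leaves P1 open — so {Hn} is the unique smallest valid adjustment set.

{Hn}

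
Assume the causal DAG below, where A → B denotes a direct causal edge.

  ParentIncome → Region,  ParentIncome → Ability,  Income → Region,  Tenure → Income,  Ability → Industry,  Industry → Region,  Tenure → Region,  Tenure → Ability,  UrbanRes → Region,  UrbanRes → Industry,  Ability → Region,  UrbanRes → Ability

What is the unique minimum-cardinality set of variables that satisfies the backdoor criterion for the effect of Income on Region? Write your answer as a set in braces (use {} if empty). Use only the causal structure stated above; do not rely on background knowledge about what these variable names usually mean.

{Tenure}

Variables eligible for adjustment (non-descendants of Income, excluding Income and Region): {Ability, Industry, ParentIncome, Tenure, UrbanRes}.
Backdoor paths from Income to Region:
  P1: Income <- Tenure -> Ability <- UrbanRes -> Industry -> Region
  P2: Income <- Tenure -> Ability <- UrbanRes -> Region
  P3: Income <- Tenure -> Ability <- ParentIncome -> Region
  P4: Income <- Tenure -> Ability -> Industry <- UrbanRes -> Region
  P5: Income <- Tenure -> Ability -> Industry -> Region
  P6: Income <- Tenure -> Ability -> Region
  P7: Income <- Tenure -> Region
The empty set is not sufficient: P5 (Income <- Tenure -> Ability -> Industry -> Region) has no collider blocking it and no conditioned non-collider, so it is open.
Try {Tenure}:
  P1: blocked at fork node Tenure ∈ conditioning set.
  P2: blocked at fork node Tenure ∈ conditioning set.
  P3: blocked at fork node Tenure ∈ conditioning set.
  P4: blocked at fork node Tenure ∈ conditioning set.
  P5: blocked at fork node Tenure ∈ conditioning set.
  P6: blocked at fork node Tenure ∈ conditioning set.
  P7: blocked at fork node Tenure ∈ conditioning set.
{Tenure} contains no descendant of Income and blocks every backdoor path.
No other singleton works — e.g. {UrbanRes} leaves P5 open — so {Tenure} is the unique smallest valid adjustment set.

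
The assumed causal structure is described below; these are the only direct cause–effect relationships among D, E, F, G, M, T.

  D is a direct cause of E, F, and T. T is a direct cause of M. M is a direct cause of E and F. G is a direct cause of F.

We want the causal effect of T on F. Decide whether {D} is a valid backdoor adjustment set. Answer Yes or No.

Yes

Backdoor paths from T to F (paths whose first edge points into T):
  P1: T <- D -> F
  P2: T <- D -> E <- M -> F
Condition 1 (no descendant of T in the set): holds — descendants of T are {E, F, M}; none are in {D}.
Condition 2 (every backdoor path blocked by {D}):
  P1: blocked at fork node D ∈ conditioning set.
  P2: blocked at fork node D ∈ conditioning set.
{D} satisfies the backdoor criterion.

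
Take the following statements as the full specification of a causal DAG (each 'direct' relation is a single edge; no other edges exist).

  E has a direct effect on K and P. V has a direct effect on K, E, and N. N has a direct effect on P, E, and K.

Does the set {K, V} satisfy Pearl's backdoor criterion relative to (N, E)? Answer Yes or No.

No

Backdoor paths from N to E (paths whose first edge points into N):
  P1: N <- V -> E
  P2: N <- V -> K <- E
Condition 1 (no descendant of N in the set): FAILS — K is a descendant of N.
Condition 2 (every backdoor path blocked by {K, V}):
  P1: blocked at fork node V ∈ conditioning set.
  P2: blocked at fork node V ∈ conditioning set.
{K, V} does not satisfy the backdoor criterion.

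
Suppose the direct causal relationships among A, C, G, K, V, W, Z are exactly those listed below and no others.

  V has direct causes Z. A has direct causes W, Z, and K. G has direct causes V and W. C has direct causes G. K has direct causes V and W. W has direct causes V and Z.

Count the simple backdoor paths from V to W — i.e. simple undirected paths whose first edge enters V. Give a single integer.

A backdoor path from V to W is any simple undirected path whose first edge points into V (i.e. leaves V via a parent).
Parents of V: {Z}.
Enumerating:
  P1: V <- Z -> W
  P2: V <- Z -> A <- W
  P3: V <- Z -> A <- K <- W
That exhausts the simple backdoor paths. Count: 3.

3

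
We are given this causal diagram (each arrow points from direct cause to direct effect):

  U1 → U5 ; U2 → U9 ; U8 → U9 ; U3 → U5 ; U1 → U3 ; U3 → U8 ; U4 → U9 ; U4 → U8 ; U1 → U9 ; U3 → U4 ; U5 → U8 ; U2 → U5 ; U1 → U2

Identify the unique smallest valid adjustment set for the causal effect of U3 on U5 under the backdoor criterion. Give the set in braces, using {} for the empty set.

Variables eligible for adjustment (non-descendants of U3, excluding U3 and U5): {U1, U2}.
Backdoor paths from U3 to U5:
  P1: U3 <- U1 -> U2 -> U5
  P2: U3 <- U1 -> U2 -> U9 <- U4 -> U8 <- U5
  P3: U3 <- U1 -> U2 -> U9 <- U8 <- U5
  P4: U3 <- U1 -> U5
  P5: U3 <- U1 -> U9 <- U2 -> U5
  P6: U3 <- U1 -> U9 <- U4 -> U8 <- U5
  P7: U3 <- U1 -> U9 <- U8 <- U5
The empty set is not sufficient: P1 (U3 <- U1 -> U2 -> U5) has no collider blocking it and no conditioned non-collider, so it is open.
Try {U1}:
  P1: blocked at fork node U1 ∈ conditioning set.
  P2: blocked at fork node U1 ∈ conditioning set.
  P3: blocked at fork node U1 ∈ conditioning set.
  P4: blocked at fork node U1 ∈ conditioning set.
  P5: blocked at fork node U1 ∈ conditioning set.
  P6: blocked at fork node U1 ∈ conditioning set.
  P7: blocked at fork node U1 ∈ conditioning set.
{U1} contains no descendant of U3 and blocks every backdoor path.
No other singleton works — e.g. {U2} leaves P4 open — so {U1} is the unique smallest valid adjustment set.

{U1}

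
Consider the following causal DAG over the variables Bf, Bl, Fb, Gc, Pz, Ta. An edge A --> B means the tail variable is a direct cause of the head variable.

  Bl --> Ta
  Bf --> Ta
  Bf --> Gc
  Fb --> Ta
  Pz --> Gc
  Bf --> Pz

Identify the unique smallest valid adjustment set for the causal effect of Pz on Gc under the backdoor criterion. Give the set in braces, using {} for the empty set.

Variables eligible for adjustment (non-descendants of Pz, excluding Pz and Gc): {Bf, Bl, Fb, Ta}.
Backdoor paths from Pz to Gc:
  P1: Pz <- Bf -> Gc
The empty set is not sufficient: P1 (Pz <- Bf -> Gc) has no collider blocking it and no conditioned non-collider, so it is open.
Try {Bf}:
  P1: blocked at fork node Bf ∈ conditioning set.
{Bf} contains no descendant of Pz and blocks every backdoor path.
No other singleton works — e.g. {Fb} leaves P1 open — so {Bf} is the unique smallest valid adjustment set.

{Bf}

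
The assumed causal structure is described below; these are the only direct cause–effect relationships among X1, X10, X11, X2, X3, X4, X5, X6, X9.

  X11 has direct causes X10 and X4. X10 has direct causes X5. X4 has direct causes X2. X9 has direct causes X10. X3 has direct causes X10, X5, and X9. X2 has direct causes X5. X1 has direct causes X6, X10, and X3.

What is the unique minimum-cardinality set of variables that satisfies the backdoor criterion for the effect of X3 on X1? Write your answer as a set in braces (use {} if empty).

Variables eligible for adjustment (non-descendants of X3, excluding X3 and X1): {X10, X11, X2, X4, X5, X6, X9}.
Backdoor paths from X3 to X1:
  P1: X3 <- X5 -> X2 -> X4 -> X11 <- X10 -> X1
  P2: X3 <- X5 -> X10 -> X1
  P3: X3 <- X10 -> X1
  P4: X3 <- X9 <- X10 -> X1
The empty set is not sufficient: P2 (X3 <- X5 -> X10 -> X1) has no collider blocking it and no conditioned non-collider, so it is open.
Try {X10}:
  P1: blocked at collider X11 (neither it nor any descendant is in the conditioning set).
  P2: blocked at chain node X10 ∈ conditioning set.
  P3: blocked at fork node X10 ∈ conditioning set.
  P4: blocked at fork node X10 ∈ conditioning set.
{X10} contains no descendant of X3 and blocks every backdoor path.
No other singleton works — e.g. {X5} leaves P3 open — so {X10} is the unique smallest valid adjustment set.

{X10}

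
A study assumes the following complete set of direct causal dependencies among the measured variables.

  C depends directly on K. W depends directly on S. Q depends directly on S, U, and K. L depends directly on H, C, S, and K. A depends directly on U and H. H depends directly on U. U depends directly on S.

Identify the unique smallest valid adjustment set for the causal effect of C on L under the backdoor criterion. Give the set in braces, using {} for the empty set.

Variables eligible for adjustment (non-descendants of C, excluding C and L): {A, H, K, Q, S, U, W}.
Backdoor paths from C to L:
  P1: C <- K -> Q <- S -> U -> H -> L
  P2: C <- K -> Q <- S -> U -> A <- H -> L
  P3: C <- K -> Q <- S -> L
  P4: C <- K -> Q <- U <- S -> L
  P5: C <- K -> Q <- U -> H -> L
  P6: C <- K -> Q <- U -> A <- H -> L
  P7: C <- K -> L
The empty set is not sufficient: P7 (C <- K -> L) has no collider blocking it and no conditioned non-collider, so it is open.
Try {K}:
  P1: blocked at fork node K ∈ conditioning set.
  P2: blocked at fork node K ∈ conditioning set.
  P3: blocked at fork node K ∈ conditioning set.
  P4: blocked at fork node K ∈ conditioning set.
  P5: blocked at fork node K ∈ conditioning set.
  P6: blocked at fork node K ∈ conditioning set.
  P7: blocked at fork node K ∈ conditioning set.
{K} contains no descendant of C and blocks every backdoor path.
No other singleton works — e.g. {S} leaves P7 open — so {K} is the unique smallest valid adjustment set.

{K}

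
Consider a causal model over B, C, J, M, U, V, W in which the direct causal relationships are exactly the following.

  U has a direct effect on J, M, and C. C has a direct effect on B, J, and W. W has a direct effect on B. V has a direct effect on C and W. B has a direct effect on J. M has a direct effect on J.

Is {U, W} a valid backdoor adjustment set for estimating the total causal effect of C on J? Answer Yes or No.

Backdoor paths from C to J (paths whose first edge points into C):
  P1: C <- V -> W -> B -> J
  P2: C <- U -> M -> J
  P3: C <- U -> J
Condition 1 (no descendant of C in the set): FAILS — W is a descendant of C.
Condition 2 (every backdoor path blocked by {U, W}):
  P1: blocked at chain node W ∈ conditioning set.
  P2: blocked at fork node U ∈ conditioning set.
  P3: blocked at fork node U ∈ conditioning set.
{U, W} does not satisfy the backdoor criterion.

No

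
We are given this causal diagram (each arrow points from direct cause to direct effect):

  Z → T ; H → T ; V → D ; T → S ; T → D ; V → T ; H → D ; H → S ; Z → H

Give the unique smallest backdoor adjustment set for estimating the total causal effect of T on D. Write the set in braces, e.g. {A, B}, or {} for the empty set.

Variables eligible for adjustment (non-descendants of T, excluding T and D): {H, V, Z}.
Backdoor paths from T to D:
  P1: T <- V -> D
  P2: T <- Z -> H -> D
  P3: T <- H -> D
The empty set is not sufficient: P1 (T <- V -> D) has no collider blocking it and no conditioned non-collider, so it is open.
Try {H, V}:
  P1: blocked at fork node V ∈ conditioning set.
  P2: blocked at chain node H ∈ conditioning set.
  P3: blocked at fork node H ∈ conditioning set.
{H, V} contains no descendant of T and blocks every backdoor path.
Every element of {H, V} is needed (dropping H leaves P2 open; dropping V leaves P1 open), so no proper subset is valid.
Among all size-2 subsets of the eligible variables, only {H, V} blocks every backdoor path, so it is the unique smallest valid adjustment set.

{H, V}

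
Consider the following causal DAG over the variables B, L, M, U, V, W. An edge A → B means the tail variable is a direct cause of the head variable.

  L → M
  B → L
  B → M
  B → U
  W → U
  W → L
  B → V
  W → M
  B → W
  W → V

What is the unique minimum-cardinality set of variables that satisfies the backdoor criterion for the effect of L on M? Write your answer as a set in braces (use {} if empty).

Variables eligible for adjustment (non-descendants of L, excluding L and M): {B, U, V, W}.
Backdoor paths from L to M:
  P1: L <- B -> W -> M
  P2: L <- B -> V <- W -> M
  P3: L <- B -> U <- W -> M
  P4: L <- B -> M
  P5: L <- W <- B -> M
  P6: L <- W -> V <- B -> M
  P7: L <- W -> U <- B -> M
  P8: L <- W -> M
The empty set is not sufficient: P1 (L <- B -> W -> M) has no collider blocking it and no conditioned non-collider, so it is open.
Try {B, W}:
  P1: blocked at fork node B ∈ conditioning set.
  P2: blocked at fork node B ∈ conditioning set.
  P3: blocked at fork node B ∈ conditioning set.
  P4: blocked at fork node B ∈ conditioning set.
  P5: blocked at chain node W ∈ conditioning set.
  P6: blocked at fork node W ∈ conditioning set.
  P7: blocked at fork node W ∈ conditioning set.
  P8: blocked at fork node W ∈ conditioning set.
{B, W} contains no descendant of L and blocks every backdoor path.
Every element of {B, W} is needed (dropping B leaves P4 open; dropping W leaves P8 open), so no proper subset is valid.
Among all size-2 subsets of the eligible variables, only {B, W} blocks every backdoor path, so it is the unique smallest valid adjustment set.

{B, W}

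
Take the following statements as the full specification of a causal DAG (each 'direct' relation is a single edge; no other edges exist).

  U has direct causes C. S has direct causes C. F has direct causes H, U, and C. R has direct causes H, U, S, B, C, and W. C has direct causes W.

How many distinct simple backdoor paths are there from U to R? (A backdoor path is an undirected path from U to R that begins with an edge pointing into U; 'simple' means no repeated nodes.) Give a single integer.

A backdoor path from U to R is any simple undirected path whose first edge points into U (i.e. leaves U via a parent).
Parents of U: {C}.
Enumerating:
  P1: U <- C <- W -> R
  P2: U <- C -> S -> R
  P3: U <- C -> R
  P4: U <- C -> F <- H -> R
That exhausts the simple backdoor paths. Count: 4.

4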